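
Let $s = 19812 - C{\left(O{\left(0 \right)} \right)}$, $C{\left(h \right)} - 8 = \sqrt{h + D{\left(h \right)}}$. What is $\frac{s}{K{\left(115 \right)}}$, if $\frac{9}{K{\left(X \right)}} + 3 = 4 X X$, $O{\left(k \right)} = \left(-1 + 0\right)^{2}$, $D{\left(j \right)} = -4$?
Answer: $\frac{1047572188}{9} - \frac{52897 i \sqrt{3}}{9} \approx 1.164 \cdot 10^{8} - 10180.0 i$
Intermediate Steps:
$O{\left(k \right)} = 1$ ($O{\left(k \right)} = \left(-1\right)^{2} = 1$)
$C{\left(h \right)} = 8 + \sqrt{-4 + h}$ ($C{\left(h \right)} = 8 + \sqrt{h - 4} = 8 + \sqrt{-4 + h}$)
$K{\left(X \right)} = \frac{9}{-3 + 4 X^{2}}$ ($K{\left(X \right)} = \frac{9}{-3 + 4 X X} = \frac{9}{-3 + 4 X^{2}}$)
$s = 19804 - i \sqrt{3}$ ($s = 19812 - \left(8 + \sqrt{-4 + 1}\right) = 19812 - \left(8 + \sqrt{-3}\right) = 19812 - \left(8 + i \sqrt{3}\right) = 19804 - i \sqrt{3} \approx 19804.0 - 1.732 i$)
$\frac{s}{K{\left(115 \right)}} = \frac{19804 - i \sqrt{3}}{9 \frac{1}{-3 + 4 \cdot 115^{2}}} = \frac{19804 - i \sqrt{3}}{9 \frac{1}{-3 + 4 \cdot 13225}} = \frac{19804 - i \sqrt{3}}{9 \frac{1}{-3 + 52900}} = \frac{19804 - i \sqrt{3}}{9 \cdot \frac{1}{52897}} = \frac{19804 - i \sqrt{3}}{\frac{9}{52897}} = \left(19804 - i \sqrt{3}\right) \frac{52897}{9} = \frac{1047572188}{9} - \frac{52897 i \sqrt{3}}{9}$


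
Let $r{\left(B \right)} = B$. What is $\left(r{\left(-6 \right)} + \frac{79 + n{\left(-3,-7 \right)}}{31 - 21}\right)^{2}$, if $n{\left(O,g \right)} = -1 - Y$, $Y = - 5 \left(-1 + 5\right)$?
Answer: $\frac{361}{25} \approx 14.44$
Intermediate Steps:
$Y = -20$ ($Y = \left(-5\right) 4 = -20$)
$n{\left(O,g \right)} = 19$ ($n{\left(O,g \right)} = -1 - -20 = -1 + 20 = 19$)
$\left(r{\left(-6 \right)} + \frac{79 + n{\left(-3,-7 \right)}}{31 - 21}\right)^{2} = \left(-6 + \frac{79 + 19}{31 - 21}\right)^{2} = \left(-6 + \frac{98}{31 - 21}\right)^{2} = \left(-6 + \frac{98}{10}\right)^{2} = \left(-6 + 98 \cdot \frac{1}{10}\right)^{2} = \left(-6 + \frac{49}{5}\right)^{2} = \left(\frac{19}{5}\right)^{2} = \frac{361}{25}$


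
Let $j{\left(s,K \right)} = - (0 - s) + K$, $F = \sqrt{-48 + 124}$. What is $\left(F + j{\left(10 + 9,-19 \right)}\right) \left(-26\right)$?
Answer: $- 52 \sqrt{19} \approx -226.66$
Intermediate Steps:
$F = 2 \sqrt{19}$ ($F = \sqrt{76} = 2 \sqrt{19} \approx 8.7178$)
$j{\left(s,K \right)} = K + s$ ($j{\left(s,K \right)} = - \left(-1\right) s + K = s + K = K + s$)
$\left(F + j{\left(10 + 9,-19 \right)}\right) \left(-26\right) = \left(2 \sqrt{19} + \left(-19 + \left(10 + 9\right)\right)\right) \left(-26\right) = \left(2 \sqrt{19} + \left(-19 + 19\right)\right) \left(-26\right) = \left(2 \sqrt{19} + 0\right) \left(-26\right) = 2 \sqrt{19} \left(-26\right) = - 52 \sqrt{19}$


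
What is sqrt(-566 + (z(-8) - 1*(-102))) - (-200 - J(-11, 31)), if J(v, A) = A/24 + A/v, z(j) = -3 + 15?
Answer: 52397/264 + 2*I*sqrt(113) ≈ 198.47 + 21.26*I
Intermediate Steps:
z(j) = 12
J(v, A) = A/24 + A/v (J(v, A) = A*(1/24) + A/v = A/24 + A/v)
sqrt(-566 + (z(-8) - 1*(-102))) - (-200 - J(-11, 31)) = sqrt(-566 + (12 - 1*(-102))) - (-200 - ((1/24)*31 + 31/(-11))) = sqrt(-566 + (12 + 102)) - (-200 - (31/24 + 31*(-1/11))) = sqrt(-566 + 114) - (-200 - (31/24 - 31/11)) = sqrt(-452) - (-200 - 1*(-403/264)) = 2*I*sqrt(113) - (-200 + 403/264) = 2*I*sqrt(113) - 1*(-52397/264) = 2*I*sqrt(113) + 52397/264 = 52397/264 + 2*I*sqrt(113)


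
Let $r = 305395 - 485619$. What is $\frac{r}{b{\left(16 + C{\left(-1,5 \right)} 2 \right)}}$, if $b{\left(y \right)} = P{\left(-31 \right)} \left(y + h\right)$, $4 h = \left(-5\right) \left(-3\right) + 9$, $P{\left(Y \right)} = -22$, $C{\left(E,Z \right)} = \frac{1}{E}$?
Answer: $\frac{2048}{5} \approx 409.6$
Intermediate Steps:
$h = 6$ ($h = \frac{\left(-5\right) \left(-3\right) + 9}{4} = \frac{15 + 9}{4} = \frac{1}{4} \cdot 24 = 6$)
$r = -180224$ ($r = 305395 - 485619 = -180224$)
$b{\left(y \right)} = -132 - 22 y$ ($b{\left(y \right)} = - 22 \left(y + 6\right) = - 22 \left(6 + y\right) = -132 - 22 y$)
$\frac{r}{b{\left(16 + C{\left(-1,5 \right)} 2 \right)}} = - \frac{180224}{-132 - 22 \left(16 + \frac{1}{-1} \cdot 2\right)} = - \frac{180224}{-132 - 22 \left(16 - 2\right)} = - \frac{180224}{-132 - 308} = - \frac{180224}{-440} = \left(-180224\right) \left(- \frac{1}{440}\right) = \frac{2048}{5}$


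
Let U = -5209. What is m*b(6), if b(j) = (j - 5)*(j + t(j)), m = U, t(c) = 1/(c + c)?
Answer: -380257/12 ≈ -31688.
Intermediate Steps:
t(c) = 1/(2*c)
m = -5209
b(j) = (-5 + j)*(j + 1/(2*j)) (b(j) = (j - 5)*(j + 1/(2*j)) = (-5 + j)*(j + 1/(2*j)))
m*b(6) = -5209*(½ + 6² - 5*6 - 5/2/6) = -5209*(½ + 36 - 30 - 5/2*⅙) = -5209*(½ + 36 - 30 - 5/12) = -5209*73/12 = -380257/12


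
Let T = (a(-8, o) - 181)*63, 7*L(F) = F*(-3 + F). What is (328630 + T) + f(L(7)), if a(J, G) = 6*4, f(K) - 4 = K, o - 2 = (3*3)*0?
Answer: 318747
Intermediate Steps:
L(F) = F*(-3 + F)/7 (L(F) = (F*(-3 + F))/7 = F*(-3 + F)/7)
o = 2 (o = 2 + (3*3)*0 = 2 + 9*0 = 2 + 0 = 2)
f(K) = 4 + K
a(J, G) = 24
T = -9891 (T = (24 - 181)*63 = -157*63 = -9891)
(328630 + T) + f(L(7)) = (328630 - 9891) + (4 + (⅐)*7*(-3 + 7)) = 318739 + (4 + (⅐)*7*4) = 318739 + (4 + 4) = 318739 + 8 = 318747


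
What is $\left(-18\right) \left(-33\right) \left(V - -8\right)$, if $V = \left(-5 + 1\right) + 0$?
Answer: $2376$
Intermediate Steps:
$V = -4$ ($V = -4 + 0 = -4$)
$\left(-18\right) \left(-33\right) \left(V - -8\right) = \left(-18\right) \left(-33\right) \left(-4 - -8\right) = 594 \left(-4 + 8\right) = 594 \cdot 4 = 2376$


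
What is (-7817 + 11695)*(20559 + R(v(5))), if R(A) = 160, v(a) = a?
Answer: 80348282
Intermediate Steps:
(-7817 + 11695)*(20559 + R(v(5))) = (-7817 + 11695)*(20559 + 160) = 3878*20719 = 80348282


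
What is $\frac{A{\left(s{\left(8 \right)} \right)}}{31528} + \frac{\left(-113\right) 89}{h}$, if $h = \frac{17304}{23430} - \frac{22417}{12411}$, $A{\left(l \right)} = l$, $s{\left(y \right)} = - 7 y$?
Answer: $\frac{274412933775844}{29132469343} \approx 9419.5$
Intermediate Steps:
$h = - \frac{51745061}{48464955}$ ($h = 17304 \cdot \frac{1}{23430} - \frac{22417}{12411} = \frac{2884}{3905} - \frac{22417}{12411} = - \frac{51745061}{48464955} \approx -1.0677$)
$\frac{A{\left(s{\left(8 \right)} \right)}}{31528} + \frac{\left(-113\right) 89}{h} = \frac{\left(-7\right) 8}{31528} + \frac{\left(-113\right) 89}{- \frac{51745061}{48464955}} = \left(-56\right) \frac{1}{31528} - - \frac{487412052435}{51745061} = - \frac{1}{563} + \frac{487412052435}{51745061} = \frac{274412933775844}{29132469343}$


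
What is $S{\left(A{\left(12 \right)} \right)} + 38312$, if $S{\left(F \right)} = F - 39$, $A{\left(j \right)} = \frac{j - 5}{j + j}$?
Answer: $\frac{918559}{24} \approx 38273.0$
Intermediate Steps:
$A{\left(j \right)} = \frac{-5 + j}{2 j}$
$S{\left(F \right)} = -39 + F$
$S{\left(A{\left(12 \right)} \right)} + 38312 = \left(-39 + \frac{-5 + 12}{2 \cdot 12}\right) + 38312 = \left(-39 + \frac{1}{2} \cdot \frac{1}{12} \cdot 7\right) + 38312 = \left(-39 + \frac{7}{24}\right) + 38312 = - \frac{929}{24} + 38312 = \frac{918559}{24}$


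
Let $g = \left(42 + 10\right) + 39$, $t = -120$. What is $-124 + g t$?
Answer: $-11044$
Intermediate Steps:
$g = 91$ ($g = 52 + 39 = 91$)
$-124 + g t = -124 + 91 \left(-120\right) = -124 - 10920 = -11044$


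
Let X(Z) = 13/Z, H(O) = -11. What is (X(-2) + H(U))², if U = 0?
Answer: 1225/4 ≈ 306.25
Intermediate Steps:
(X(-2) + H(U))² = (13/(-2) - 11)² = (13*(-½) - 11)² = (-13/2 - 11)² = (-35/2)² = 1225/4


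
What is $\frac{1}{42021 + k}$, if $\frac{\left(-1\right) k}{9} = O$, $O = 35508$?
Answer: $- \frac{1}{277551} \approx -3.6029 \cdot 10^{-6}$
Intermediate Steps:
$k = -319572$ ($k = \left(-9\right) 35508 = -319572$)
$\frac{1}{42021 + k} = \frac{1}{42021 - 319572} = \frac{1}{-277551} = - \frac{1}{277551}$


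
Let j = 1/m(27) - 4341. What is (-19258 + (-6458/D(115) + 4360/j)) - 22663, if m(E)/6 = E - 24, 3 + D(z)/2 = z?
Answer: -367126185957/8751344 ≈ -41951.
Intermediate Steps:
D(z) = -6 + 2*z
m(E) = -144 + 6*E (m(E) = 6*(E - 24) = 6*(-24 + E) = -144 + 6*E)
j = -78137/18 (j = 1/(-144 + 6*27) - 4341 = 1/(-144 + 162) - 4341 = 1/18 - 4341 = -78137/18 ≈ -4340.9)
(-19258 + (-6458/D(115) + 4360/j)) - 22663 = (-19258 + (-6458/(-6 + 2*115) + 4360/(-78137/18))) - 22663 = (-19258 + (-6458/(-6 + 230) + 4360*(-18/78137))) - 22663 = (-19258 + (-6458/224 - 78480/78137)) - 22663 = (-19258 + (-6458*1/224 - 78480/78137)) - 22663 = (-19258 + (-3229/112 - 78480/78137)) - 22663 = (-19258 - 261094133/8751344) - 22663 = -168794476885/8751344 - 22663 = -367126185957/8751344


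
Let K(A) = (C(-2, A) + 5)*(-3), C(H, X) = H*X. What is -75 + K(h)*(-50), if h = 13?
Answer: -3225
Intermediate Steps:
K(A) = -15 + 6*A (K(A) = (-2*A + 5)*(-3) = (5 - 2*A)*(-3) = -15 + 6*A)
-75 + K(h)*(-50) = -75 + (-15 + 6*13)*(-50) = -75 + (-15 + 78)*(-50) = -75 + 63*(-50) = -75 - 3150 = -3225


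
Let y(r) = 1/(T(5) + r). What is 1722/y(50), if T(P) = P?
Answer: 94710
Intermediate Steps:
y(r) = 1/(5 + r)
1722/y(50) = 1722/(1/(5 + 50)) = 1722/(1/55) = 1722*55 = 94710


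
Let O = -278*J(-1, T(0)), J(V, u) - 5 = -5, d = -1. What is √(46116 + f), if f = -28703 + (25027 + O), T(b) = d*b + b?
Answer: 2*√10610 ≈ 206.01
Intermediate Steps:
T(b) = 0 (T(b) = -b + b = 0)
J(V, u) = 0 (J(V, u) = 5 - 5 = 0)
O = 0 (O = -278*0 = 0)
f = -3676 (f = -28703 + (25027 + 0) = -28703 + 25027 = -3676)
√(46116 + f) = √(46116 - 3676) = √42440 = 2*√10610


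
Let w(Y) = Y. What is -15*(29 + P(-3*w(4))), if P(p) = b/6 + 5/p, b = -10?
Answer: -1615/4 ≈ -403.75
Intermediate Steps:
P(p) = -5/3 + 5/p (P(p) = -10/6 + 5/p = -10*⅙ + 5/p = -5/3 + 5/p)
-15*(29 + P(-3*w(4))) = -15*(29 + (-5/3 + 5/((-3*4)))) = -15*(29 + (-5/3 + 5/(-12))) = -15*(29 + (-5/3 + 5*(-1/12))) = -15*(29 + (-5/3 - 5/12)) = -15*(29 - 25/12) = -15*323/12 = -1615/4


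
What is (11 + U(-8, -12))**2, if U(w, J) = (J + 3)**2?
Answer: 8464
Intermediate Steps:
U(w, J) = (3 + J)**2
(11 + U(-8, -12))**2 = (11 + (3 - 12)**2)**2 = (11 + (-9)**2)**2 = (11 + 81)**2 = 92**2 = 8464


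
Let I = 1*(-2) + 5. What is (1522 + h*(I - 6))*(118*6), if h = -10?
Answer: 1098816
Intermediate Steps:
I = 3 (I = -2 + 5 = 3)
(1522 + h*(I - 6))*(118*6) = (1522 - 10*(3 - 6))*(118*6) = (1522 - 10*(-3))*708 = (1522 + 30)*708 = 1552*708 = 1098816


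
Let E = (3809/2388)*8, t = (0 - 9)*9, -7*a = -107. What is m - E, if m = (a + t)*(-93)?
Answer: 25486334/4179 ≈ 6098.7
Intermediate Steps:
a = 107/7 (a = -1/7*(-107) = 107/7 ≈ 15.286)
t = -81 (t = -9*9 = -81)
E = 7618/597 (E = (3809*(1/2388))*8 = (3809/2388)*8 = 7618/597 ≈ 12.760)
m = 42780/7 (m = (107/7 - 81)*(-93) = -460/7*(-93) = 42780/7 ≈ 6111.4)
m - E = 42780/7 - 1*7618/597 = 42780/7 - 7618/597 = 25486334/4179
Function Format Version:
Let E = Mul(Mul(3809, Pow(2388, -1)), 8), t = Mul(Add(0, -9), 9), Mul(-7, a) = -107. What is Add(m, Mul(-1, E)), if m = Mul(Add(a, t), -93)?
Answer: Rational(25486334, 4179) ≈ 6098.7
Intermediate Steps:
a = Rational(107, 7) (a = Mul(Rational(-1, 7), -107) = Rational(107, 7) ≈ 15.286)
t = -81 (t = Mul(-9, 9) = -81)
E = Rational(7618, 597) (E = Mul(Mul(3809, Rational(1, 2388)), 8) = Mul(Rational(3809, 2388), 8) = Rational(7618, 597) ≈ 12.760)
m = Rational(42780, 7) (m = Mul(Add(Rational(107, 7), -81), -93) = Mul(Rational(-460, 7), -93) = Rational(42780, 7) ≈ 6111.4)
Add(m, Mul(-1, E)) = Add(Rational(42780, 7), Mul(-1, Rational(7618, 597))) = Add(Rational(42780, 7), Rational(-7618, 597)) = Rational(25486334, 4179)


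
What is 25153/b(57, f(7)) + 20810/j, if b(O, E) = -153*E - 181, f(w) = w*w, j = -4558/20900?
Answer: -1669749754687/17498162 ≈ -95424.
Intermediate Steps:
j = -2279/10450 (j = -4558*1/20900 = -2279/10450 ≈ -0.21809)
f(w) = w**2
b(O, E) = -181 - 153*E
25153/b(57, f(7)) + 20810/j = 25153/(-181 - 153*7**2) + 20810/(-2279/10450) = 25153/(-181 - 153*49) + 20810*(-10450/2279) = 25153/(-181 - 7497) - 217464500/2279 = 25153/(-7678) - 217464500/2279 = 25153*(-1/7678) - 217464500/2279 = -25153/7678 - 217464500/2279 = -1669749754687/17498162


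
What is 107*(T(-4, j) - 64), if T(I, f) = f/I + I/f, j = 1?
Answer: -29211/4 ≈ -7302.8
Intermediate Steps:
T(I, f) = I/f + f/I
107*(T(-4, j) - 64) = 107*((-4/1 + 1/(-4)) - 64) = 107*((-4*1 + 1*(-¼)) - 64) = 107*((-4 - ¼) - 64) = 107*(-17/4 - 64) = 107*(-273/4) = -29211/4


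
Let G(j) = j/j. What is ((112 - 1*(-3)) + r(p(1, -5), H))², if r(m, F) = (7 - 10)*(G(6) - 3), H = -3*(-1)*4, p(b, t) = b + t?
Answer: 14641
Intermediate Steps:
G(j) = 1
H = 12 (H = 3*4 = 12)
r(m, F) = 6 (r(m, F) = (7 - 10)*(1 - 3) = -3*(-2) = 6)
((112 - 1*(-3)) + r(p(1, -5), H))² = ((112 - 1*(-3)) + 6)² = ((112 + 3) + 6)² = (115 + 6)² = 121² = 14641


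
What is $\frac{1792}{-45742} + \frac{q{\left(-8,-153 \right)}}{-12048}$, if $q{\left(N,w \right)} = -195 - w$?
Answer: $- \frac{1639071}{45924968} \approx -0.03569$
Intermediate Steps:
$\frac{1792}{-45742} + \frac{q{\left(-8,-153 \right)}}{-12048} = \frac{1792}{-45742} + \frac{-195 - -153}{-12048} = 1792 \left(- \frac{1}{45742}\right) + \left(-195 + 153\right) \left(- \frac{1}{12048}\right) = - \frac{896}{22871} - - \frac{7}{2008} = - \frac{896}{22871} + \frac{7}{2008} = - \frac{1639071}{45924968}$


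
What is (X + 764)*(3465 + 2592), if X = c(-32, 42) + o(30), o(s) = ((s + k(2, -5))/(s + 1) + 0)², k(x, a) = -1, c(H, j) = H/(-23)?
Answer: 102586118859/22103 ≈ 4.6413e+6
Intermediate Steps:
c(H, j) = -H/23 (c(H, j) = H*(-1/23) = -H/23)
o(s) = (-1 + s)²/(1 + s)² (o(s) = ((s - 1)/(s + 1) + 0)² = ((-1 + s)/(1 + s) + 0)² = ((-1 + s)/(1 + s))² = (-1 + s)²/(1 + s)²)
X = 50095/22103 (X = -1/23*(-32) + (-1 + 30)²/(1 + 30)² = 32/23 + 29²/31² = 32/23 + (1/961)*841 = 32/23 + 841/961 = 50095/22103 ≈ 2.2664)
(X + 764)*(3465 + 2592) = (50095/22103 + 764)*(3465 + 2592) = (16936787/22103)*6057 = 102586118859/22103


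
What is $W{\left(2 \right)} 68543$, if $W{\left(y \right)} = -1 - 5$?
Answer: $-411258$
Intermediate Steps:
$W{\left(y \right)} = -6$
$W{\left(2 \right)} 68543 = \left(-6\right) 68543 = -411258$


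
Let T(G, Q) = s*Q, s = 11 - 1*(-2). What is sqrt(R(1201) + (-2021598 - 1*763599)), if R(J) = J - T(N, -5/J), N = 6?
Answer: I*sqrt(4015638536331)/1201 ≈ 1668.5*I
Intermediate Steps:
s = 13 (s = 11 + 2 = 13)
T(G, Q) = 13*Q
R(J) = J + 65/J (R(J) = J - 13*(-5/J) = J - (-65)/J = J + 65/J)
sqrt(R(1201) + (-2021598 - 1*763599)) = sqrt((1201 + 65/1201) + (-2021598 - 1*763599)) = sqrt((1201 + 65*(1/1201)) + (-2021598 - 763599)) = sqrt((1201 + 65/1201) - 2785197) = sqrt(1442466/1201 - 2785197) = sqrt(-3343579131/1201) = I*sqrt(4015638536331)/1201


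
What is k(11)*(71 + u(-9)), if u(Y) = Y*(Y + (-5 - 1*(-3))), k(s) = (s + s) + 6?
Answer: 4760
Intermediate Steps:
k(s) = 6 + 2*s (k(s) = 2*s + 6 = 6 + 2*s)
u(Y) = Y*(-2 + Y) (u(Y) = Y*(Y + (-5 + 3)) = Y*(Y - 2) = Y*(-2 + Y))
k(11)*(71 + u(-9)) = (6 + 2*11)*(71 - 9*(-2 - 9)) = (6 + 22)*(71 - 9*(-11)) = 28*(71 + 99) = 28*170 = 4760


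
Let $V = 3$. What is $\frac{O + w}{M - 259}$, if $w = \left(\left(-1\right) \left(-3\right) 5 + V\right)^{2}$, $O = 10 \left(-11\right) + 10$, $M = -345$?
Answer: $- \frac{56}{151} \approx -0.37086$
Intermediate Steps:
$O = -100$ ($O = -110 + 10 = -100$)
$w = 324$ ($w = \left(\left(-1\right) \left(-3\right) 5 + 3\right)^{2} = \left(3 \cdot 5 + 3\right)^{2} = \left(15 + 3\right)^{2} = 18^{2} = 324$)
$\frac{O + w}{M - 259} = \frac{-100 + 324}{-345 - 259} = \frac{224}{-604} = 224 \left(- \frac{1}{604}\right) = - \frac{56}{151}$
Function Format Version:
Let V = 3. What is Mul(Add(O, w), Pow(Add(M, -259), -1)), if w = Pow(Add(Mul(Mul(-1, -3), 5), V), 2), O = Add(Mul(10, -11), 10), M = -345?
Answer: Rational(-56, 151) ≈ -0.37086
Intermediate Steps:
O = -100 (O = Add(-110, 10) = -100)
w = 324 (w = Pow(Add(Mul(Mul(-1, -3), 5), 3), 2) = Pow(Add(Mul(3, 5), 3), 2) = Pow(Add(15, 3), 2) = Pow(18, 2) = 324)
Mul(Add(O, w), Pow(Add(M, -259), -1)) = Mul(Add(-100, 324), Pow(Add(-345, -259), -1)) = Mul(224, Pow(-604, -1)) = Mul(224, Rational(-1, 604)) = Rational(-56, 151)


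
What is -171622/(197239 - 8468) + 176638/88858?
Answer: 10681313/9901897 ≈ 1.0787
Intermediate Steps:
-171622/(197239 - 8468) + 176638/88858 = -171622/188771 + 176638*(1/88858) = -171622*1/188771 + 1147/577 = -15602/17161 + 1147/577 = 10681313/9901897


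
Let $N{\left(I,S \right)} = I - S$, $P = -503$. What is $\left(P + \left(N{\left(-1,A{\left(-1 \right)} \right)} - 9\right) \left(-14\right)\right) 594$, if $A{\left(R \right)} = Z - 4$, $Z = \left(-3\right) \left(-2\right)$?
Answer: $-198990$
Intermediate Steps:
$Z = 6$
$A{\left(R \right)} = 2$ ($A{\left(R \right)} = 6 - 4 = 2$)
$\left(P + \left(N{\left(-1,A{\left(-1 \right)} \right)} - 9\right) \left(-14\right)\right) 594 = \left(-503 + \left(\left(-1 - 2\right) - 9\right) \left(-14\right)\right) 594 = \left(-503 + \left(-3 - 9\right) \left(-14\right)\right) 594 = \left(-503 - -168\right) 594 = \left(-503 + 168\right) 594 = \left(-335\right) 594 = -198990$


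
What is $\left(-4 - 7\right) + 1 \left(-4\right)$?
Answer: $-15$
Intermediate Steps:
$\left(-4 - 7\right) + 1 \left(-4\right) = \left(-4 - 7\right) - 4 = -11 - 4 = -15$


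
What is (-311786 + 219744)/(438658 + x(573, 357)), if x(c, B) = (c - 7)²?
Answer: -46021/379507 ≈ -0.12127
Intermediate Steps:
x(c, B) = (-7 + c)²
(-311786 + 219744)/(438658 + x(573, 357)) = (-311786 + 219744)/(438658 + (-7 + 573)²) = -92042/(438658 + 566²) = -92042/(438658 + 320356) = -92042/759014 = -92042*1/759014 = -46021/379507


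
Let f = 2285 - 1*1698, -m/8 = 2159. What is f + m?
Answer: -16685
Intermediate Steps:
m = -17272 (m = -8*2159 = -17272)
f = 587 (f = 2285 - 1698 = 587)
f + m = 587 - 17272 = -16685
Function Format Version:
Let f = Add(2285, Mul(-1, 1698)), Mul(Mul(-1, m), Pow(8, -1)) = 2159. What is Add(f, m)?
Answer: -16685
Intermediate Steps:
m = -17272 (m = Mul(-8, 2159) = -17272)
f = 587 (f = Add(2285, -1698) = 587)
Add(f, m) = Add(587, -17272) = -16685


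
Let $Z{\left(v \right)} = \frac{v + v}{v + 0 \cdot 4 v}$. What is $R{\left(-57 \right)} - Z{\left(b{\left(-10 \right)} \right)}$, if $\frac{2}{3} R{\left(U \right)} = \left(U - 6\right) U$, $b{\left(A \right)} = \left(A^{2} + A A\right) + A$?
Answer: $\frac{10769}{2} \approx 5384.5$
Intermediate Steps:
$b{\left(A \right)} = A + 2 A^{2}$ ($b{\left(A \right)} = \left(A^{2} + A^{2}\right) + A = 2 A^{2} + A = A + 2 A^{2}$)
$Z{\left(v \right)} = 2$ ($Z{\left(v \right)} = \frac{2 v}{v + 0 v} = \frac{2 v}{v + 0} = \frac{2 v}{v} = 2$)
$R{\left(U \right)} = \frac{3 U \left(-6 + U\right)}{2}$ ($R{\left(U \right)} = \frac{3 \left(U - 6\right) U}{2} = \frac{3 \left(-6 + U\right) U}{2} = \frac{3 U \left(-6 + U\right)}{2}$)
$R{\left(-57 \right)} - Z{\left(b{\left(-10 \right)} \right)} = \frac{3}{2} \left(-57\right) \left(-6 - 57\right) - 2 = \frac{3}{2} \left(-57\right) \left(-63\right) - 2 = \frac{10773}{2} - 2 = \frac{10769}{2}$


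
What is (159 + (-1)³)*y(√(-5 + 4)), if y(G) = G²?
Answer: -158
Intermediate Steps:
(159 + (-1)³)*y(√(-5 + 4)) = (159 + (-1)³)*(√(-5 + 4))² = (159 - 1)*(√(-1))² = 158*I² = 158*(-1) = -158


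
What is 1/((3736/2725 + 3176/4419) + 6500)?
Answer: 12041775/78296701484 ≈ 0.00015380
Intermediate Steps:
1/((3736/2725 + 3176/4419) + 6500) = 1/(25163984/12041775 + 6500) = 1/(78296701484/12041775) = 12041775/78296701484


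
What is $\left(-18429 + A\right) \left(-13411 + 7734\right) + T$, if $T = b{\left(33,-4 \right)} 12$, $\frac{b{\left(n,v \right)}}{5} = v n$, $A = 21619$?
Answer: $-18117550$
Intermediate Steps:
$b{\left(n,v \right)} = 5 n v$ ($b{\left(n,v \right)} = 5 v n = 5 n v$)
$T = -7920$ ($T = 5 \cdot 33 \left(-4\right) 12 = \left(-660\right) 12 = -7920$)
$\left(-18429 + A\right) \left(-13411 + 7734\right) + T = \left(-18429 + 21619\right) \left(-13411 + 7734\right) - 7920 = 3190 \left(-5677\right) - 7920 = -18109630 - 7920 = -18117550$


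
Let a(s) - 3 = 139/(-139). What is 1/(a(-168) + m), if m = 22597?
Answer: 1/22599 ≈ 4.4250e-5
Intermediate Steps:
a(s) = 2 (a(s) = 3 + 139/(-139) = 3 + 139*(-1/139) = 3 - 1 = 2)
1/(a(-168) + m) = 1/(2 + 22597) = 1/22599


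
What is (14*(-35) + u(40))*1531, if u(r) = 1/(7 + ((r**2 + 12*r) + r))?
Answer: -1595652599/2127 ≈ -7.5019e+5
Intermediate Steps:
u(r) = 1/(7 + r**2 + 13*r) (u(r) = 1/(7 + (r**2 + 13*r)) = 1/(7 + r**2 + 13*r))
(14*(-35) + u(40))*1531 = (14*(-35) + 1/(7 + 40**2 + 13*40))*1531 = (-490 + 1/(7 + 1600 + 520))*1531 = (-490 + 1/2127)*1531 = -1042229/2127*1531 = -1595652599/2127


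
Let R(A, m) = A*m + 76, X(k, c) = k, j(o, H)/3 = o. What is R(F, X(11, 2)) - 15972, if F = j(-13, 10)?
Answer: -16325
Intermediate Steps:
j(o, H) = 3*o
F = -39 (F = 3*(-13) = -39)
R(A, m) = 76 + A*m
R(F, X(11, 2)) - 15972 = (76 - 39*11) - 15972 = (76 - 429) - 15972 = -353 - 15972 = -16325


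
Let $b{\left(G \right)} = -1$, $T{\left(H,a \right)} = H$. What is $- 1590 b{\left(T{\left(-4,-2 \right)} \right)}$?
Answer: $1590$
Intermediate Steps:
$- 1590 b{\left(T{\left(-4,-2 \right)} \right)} = \left(-1590\right) \left(-1\right) = 1590$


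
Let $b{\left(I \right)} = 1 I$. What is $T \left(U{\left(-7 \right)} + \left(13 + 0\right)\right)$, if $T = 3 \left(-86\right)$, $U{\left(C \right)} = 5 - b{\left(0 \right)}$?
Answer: $-4644$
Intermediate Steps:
$b{\left(I \right)} = I$
$U{\left(C \right)} = 5$ ($U{\left(C \right)} = 5 - 0 = 5 + 0 = 5$)
$T = -258$
$T \left(U{\left(-7 \right)} + \left(13 + 0\right)\right) = - 258 \left(5 + \left(13 + 0\right)\right) = - 258 \left(5 + 13\right) = \left(-258\right) 18 = -4644$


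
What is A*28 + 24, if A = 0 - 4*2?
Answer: -200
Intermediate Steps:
A = -8 (A = 0 - 8 = -8)
A*28 + 24 = -8*28 + 24 = -224 + 24 = -200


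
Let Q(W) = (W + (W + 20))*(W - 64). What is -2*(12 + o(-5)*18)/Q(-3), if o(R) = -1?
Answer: -6/469 ≈ -0.012793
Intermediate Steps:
Q(W) = (-64 + W)*(20 + 2*W) (Q(W) = (W + (20 + W))*(-64 + W) = (20 + 2*W)*(-64 + W) = (-64 + W)*(20 + 2*W))
-2*(12 + o(-5)*18)/Q(-3) = -2*(12 - 1*18)/(-1280 - 108*(-3) + 2*(-3)²) = -2*(12 - 18)/(-1280 + 324 + 2*9) = -(-12)/(-1280 + 324 + 18) = -(-12)/(-938) = -(-12)*(-1)/938 = -2*3/469 = -6/469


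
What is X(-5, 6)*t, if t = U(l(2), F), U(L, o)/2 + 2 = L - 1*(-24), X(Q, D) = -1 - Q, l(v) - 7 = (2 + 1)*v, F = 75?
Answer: 280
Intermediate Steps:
l(v) = 7 + 3*v (l(v) = 7 + (2 + 1)*v = 7 + 3*v)
U(L, o) = 44 + 2*L (U(L, o) = -4 + 2*(L - 1*(-24)) = -4 + 2*(L + 24) = -4 + 2*(24 + L) = -4 + (48 + 2*L) = 44 + 2*L)
t = 70 (t = 44 + 2*(7 + 3*2) = 44 + 2*(7 + 6) = 44 + 2*13 = 44 + 26 = 70)
X(-5, 6)*t = (-1 - 1*(-5))*70 = (-1 + 5)*70 = 4*70 = 280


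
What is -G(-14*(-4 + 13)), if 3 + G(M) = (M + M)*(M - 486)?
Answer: -154221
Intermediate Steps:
G(M) = -3 + 2*M*(-486 + M) (G(M) = -3 + (M + M)*(M - 486) = -3 + (2*M)*(-486 + M) = -3 + 2*M*(-486 + M))
-G(-14*(-4 + 13)) = -(-3 - (-13608)*(-4 + 13) + 2*(-14*(-4 + 13))**2) = -(-3 - (-13608)*9 + 2*(-14*9)**2) = -(-3 - 972*(-126) + 2*(-126)**2) = -(-3 + 122472 + 2*15876) = -(-3 + 122472 + 31752) = -1*154221 = -154221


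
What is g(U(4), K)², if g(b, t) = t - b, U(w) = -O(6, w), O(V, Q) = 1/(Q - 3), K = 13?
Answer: 196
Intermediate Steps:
O(V, Q) = 1/(-3 + Q)
U(w) = -1/(-3 + w)
g(U(4), K)² = (13 - (-1)/(-3 + 4))² = (13 - (-1)/1)² = (13 - (-1))² = (13 - 1*(-1))² = (13 + 1)² = 14² = 196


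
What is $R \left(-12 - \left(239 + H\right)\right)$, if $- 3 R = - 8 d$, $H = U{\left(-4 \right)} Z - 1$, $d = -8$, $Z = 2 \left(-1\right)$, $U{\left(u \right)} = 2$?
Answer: $5248$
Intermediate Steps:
$Z = -2$
$H = -5$ ($H = 2 \left(-2\right) - 1 = -4 - 1 = -5$)
$R = - \frac{64}{3}$ ($R = - \frac{\left(-8\right) \left(-8\right)}{3} = \left(- \frac{1}{3}\right) 64 = - \frac{64}{3} \approx -21.333$)
$R \left(-12 - \left(239 + H\right)\right) = - \frac{64 \left(-12 - 234\right)}{3} = \left(- \frac{64}{3}\right) \left(-246\right) = 5248$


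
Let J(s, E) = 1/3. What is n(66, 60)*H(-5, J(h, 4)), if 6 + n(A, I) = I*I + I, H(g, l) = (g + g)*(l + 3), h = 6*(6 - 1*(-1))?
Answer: -121800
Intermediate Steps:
h = 42 (h = 6*(6 + 1) = 6*7 = 42)
J(s, E) = ⅓
H(g, l) = 2*g*(3 + l) (H(g, l) = (2*g)*(3 + l) = 2*g*(3 + l))
n(A, I) = -6 + I + I² (n(A, I) = -6 + (I*I + I) = -6 + (I² + I) = -6 + (I + I²) = -6 + I + I²)
n(66, 60)*H(-5, J(h, 4)) = (-6 + 60 + 60²)*(2*(-5)*(3 + ⅓)) = (-6 + 60 + 3600)*(2*(-5)*(10/3)) = 3654*(-100/3) = -121800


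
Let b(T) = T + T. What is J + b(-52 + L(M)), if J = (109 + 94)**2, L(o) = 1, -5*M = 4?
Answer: 41107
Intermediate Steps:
M = -4/5 (M = -1/5*4 = -4/5 ≈ -0.80000)
b(T) = 2*T
J = 41209 (J = 203**2 = 41209)
J + b(-52 + L(M)) = 41209 + 2*(-52 + 1) = 41209 + 2*(-51) = 41209 - 102 = 41107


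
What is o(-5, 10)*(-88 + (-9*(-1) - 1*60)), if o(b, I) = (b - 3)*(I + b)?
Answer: 5560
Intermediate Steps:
o(b, I) = (-3 + b)*(I + b)
o(-5, 10)*(-88 + (-9*(-1) - 1*60)) = ((-5)² - 3*10 - 3*(-5) + 10*(-5))*(-88 + (-9*(-1) - 1*60)) = (25 - 30 + 15 - 50)*(-88 + (9 - 60)) = -40*(-88 - 51) = -40*(-139) = 5560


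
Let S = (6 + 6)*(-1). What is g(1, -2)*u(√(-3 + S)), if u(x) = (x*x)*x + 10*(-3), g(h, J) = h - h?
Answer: 0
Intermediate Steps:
S = -12 (S = 12*(-1) = -12)
g(h, J) = 0
u(x) = -30 + x³ (u(x) = x²*x - 30 = x³ - 30 = -30 + x³)
g(1, -2)*u(√(-3 + S)) = 0*(-30 + (√(-3 - 12))³) = 0*(-30 + (√(-15))³) = 0*(-30 + (I*√15)³) = 0*(-30 - 15*I*√15) = 0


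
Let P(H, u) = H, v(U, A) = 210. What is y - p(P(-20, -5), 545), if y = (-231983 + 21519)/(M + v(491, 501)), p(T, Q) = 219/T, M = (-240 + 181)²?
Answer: -3400951/73820 ≈ -46.071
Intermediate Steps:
M = 3481 (M = (-59)² = 3481)
y = -210464/3691 (y = (-231983 + 21519)/(3481 + 210) = -210464/3691 ≈ -57.021)
y - p(P(-20, -5), 545) = -210464/3691 - 219/(-20) = -210464/3691 - 219*(-1)/20 = -210464/3691 - 1*(-219/20) = -210464/3691 + 219/20 = -3400951/73820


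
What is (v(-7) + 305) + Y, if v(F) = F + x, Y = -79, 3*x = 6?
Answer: 221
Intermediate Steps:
x = 2 (x = (⅓)*6 = 2)
v(F) = 2 + F (v(F) = F + 2 = 2 + F)
(v(-7) + 305) + Y = ((2 - 7) + 305) - 79 = (-5 + 305) - 79 = 300 - 79 = 221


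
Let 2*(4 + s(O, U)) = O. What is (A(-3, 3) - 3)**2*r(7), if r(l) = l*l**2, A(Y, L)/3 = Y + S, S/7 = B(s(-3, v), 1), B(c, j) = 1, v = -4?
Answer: 27783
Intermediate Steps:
s(O, U) = -4 + O/2
S = 7 (S = 7*1 = 7)
A(Y, L) = 21 + 3*Y (A(Y, L) = 3*(Y + 7) = 3*(7 + Y) = 21 + 3*Y)
r(l) = l**3
(A(-3, 3) - 3)**2*r(7) = ((21 + 3*(-3)) - 3)**2*7**3 = ((21 - 9) - 3)**2*343 = (12 - 3)**2*343 = 9**2*343 = 81*343 = 27783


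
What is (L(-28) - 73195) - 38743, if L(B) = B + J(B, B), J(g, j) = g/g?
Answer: -111965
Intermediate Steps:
J(g, j) = 1
L(B) = 1 + B (L(B) = B + 1 = 1 + B)
(L(-28) - 73195) - 38743 = ((1 - 28) - 73195) - 38743 = (-27 - 73195) - 38743 = -73222 - 38743 = -111965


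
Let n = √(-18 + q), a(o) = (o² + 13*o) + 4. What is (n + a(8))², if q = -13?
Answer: (172 + I*√31)² ≈ 29553.0 + 1915.3*I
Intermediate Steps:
a(o) = 4 + o² + 13*o
n = I*√31 (n = √(-18 - 13) = √(-31) = I*√31 ≈ 5.5678*I)
(n + a(8))² = (I*√31 + (4 + 8² + 13*8))² = (I*√31 + (4 + 64 + 104))² = (I*√31 + 172)² = (172 + I*√31)²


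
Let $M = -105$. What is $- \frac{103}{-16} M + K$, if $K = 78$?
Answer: $- \frac{9567}{16} \approx -597.94$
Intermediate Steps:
$- \frac{103}{-16} M + K = - \frac{103}{-16} \left(-105\right) + 78 = \left(-103\right) \left(- \frac{1}{16}\right) \left(-105\right) + 78 = \frac{103}{16} \left(-105\right) + 78 = - \frac{10815}{16} + 78 = - \frac{9567}{16}$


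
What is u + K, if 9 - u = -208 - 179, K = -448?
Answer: -52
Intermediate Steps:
u = 396 (u = 9 - (-208 - 179) = 9 - 1*(-387) = 9 + 387 = 396)
u + K = 396 - 448 = -52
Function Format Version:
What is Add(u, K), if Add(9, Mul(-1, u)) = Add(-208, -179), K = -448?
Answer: -52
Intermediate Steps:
u = 396 (u = Add(9, Mul(-1, Add(-208, -179))) = Add(9, Mul(-1, -387)) = Add(9, 387) = 396)
Add(u, K) = Add(396, -448) = -52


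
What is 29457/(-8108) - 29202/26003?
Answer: -1002740187/210832324 ≈ -4.7561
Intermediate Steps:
29457/(-8108) - 29202/26003 = 29457*(-1/8108) - 29202*1/26003 = -29457/8108 - 29202/26003 = -1002740187/210832324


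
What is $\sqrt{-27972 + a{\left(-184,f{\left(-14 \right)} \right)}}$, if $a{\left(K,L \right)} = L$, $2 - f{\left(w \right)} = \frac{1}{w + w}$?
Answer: $\frac{i \sqrt{5482113}}{14} \approx 167.24 i$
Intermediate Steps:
$f{\left(w \right)} = 2 - \frac{1}{2 w}$ ($f{\left(w \right)} = 2 - \frac{1}{w + w} = 2 - \frac{1}{2 w}$)
$\sqrt{-27972 + a{\left(-184,f{\left(-14 \right)} \right)}} = \sqrt{-27972 + \left(2 - \frac{1}{2 \left(-14\right)}\right)} = \sqrt{-27972 + \left(2 - - \frac{1}{28}\right)} = \sqrt{-27972 + \left(2 + \frac{1}{28}\right)} = \sqrt{-27972 + \frac{57}{28}} = \sqrt{- \frac{783159}{28}} = \frac{i \sqrt{5482113}}{14}$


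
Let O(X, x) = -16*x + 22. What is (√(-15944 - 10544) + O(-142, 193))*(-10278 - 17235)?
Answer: 84354858 - 55026*I*√6622 ≈ 8.4355e+7 - 4.4778e+6*I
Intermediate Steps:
O(X, x) = 22 - 16*x
(√(-15944 - 10544) + O(-142, 193))*(-10278 - 17235) = (√(-15944 - 10544) + (22 - 16*193))*(-10278 - 17235) = (√(-26488) + (22 - 3088))*(-27513) = (2*I*√6622 - 3066)*(-27513) = (-3066 + 2*I*√6622)*(-27513) = 84354858 - 55026*I*√6622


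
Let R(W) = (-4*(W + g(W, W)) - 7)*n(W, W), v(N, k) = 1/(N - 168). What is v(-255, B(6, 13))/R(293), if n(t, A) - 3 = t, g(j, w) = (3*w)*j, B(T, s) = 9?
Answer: 1/129135399336 ≈ 7.7438e-12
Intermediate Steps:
g(j, w) = 3*j*w
v(N, k) = 1/(-168 + N)
n(t, A) = 3 + t
R(W) = (3 + W)*(-7 - 12*W**2 - 4*W) (R(W) = (-4*(W + 3*W*W) - 7)*(3 + W) = (-4*(W + 3*W**2) - 7)*(3 + W) = ((-12*W**2 - 4*W) - 7)*(3 + W) = (-7 - 12*W**2 - 4*W)*(3 + W) = (3 + W)*(-7 - 12*W**2 - 4*W))
v(-255, B(6, 13))/R(293) = 1/((-168 - 255)*((-(3 + 293)*(7 + 4*293 + 12*293**2)))) = 1/((-423)*((-1*296*(7 + 1172 + 12*85849)))) = -(-1/(296*(7 + 1172 + 1030188)))/423 = -1/(423*((-1*296*1031367))) = -1/423/(-305284632) = -1/423*(-1/305284632) = 1/129135399336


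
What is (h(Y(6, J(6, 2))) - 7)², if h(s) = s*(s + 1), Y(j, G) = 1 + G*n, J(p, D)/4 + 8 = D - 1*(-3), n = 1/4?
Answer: 25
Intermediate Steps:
n = ¼ ≈ 0.25000
J(p, D) = -20 + 4*D (J(p, D) = -32 + 4*(D - 1*(-3)) = -32 + 4*(D + 3) = -32 + 4*(3 + D) = -32 + (12 + 4*D) = -20 + 4*D)
Y(j, G) = 1 + G/4 (Y(j, G) = 1 + G*(¼) = 1 + G/4)
h(s) = s*(1 + s)
(h(Y(6, J(6, 2))) - 7)² = ((1 + (-20 + 4*2)/4)*(1 + (1 + (-20 + 4*2)/4)) - 7)² = ((1 + (-20 + 8)/4)*(1 + (1 + (-20 + 8)/4)) - 7)² = ((1 + (¼)*(-12))*(1 + (1 + (¼)*(-12))) - 7)² = ((1 - 3)*(1 + (1 - 3)) - 7)² = (-2*(1 - 2) - 7)² = (-2*(-1) - 7)² = (2 - 7)² = (-5)² = 25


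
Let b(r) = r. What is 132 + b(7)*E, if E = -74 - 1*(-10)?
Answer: -316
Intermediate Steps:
E = -64 (E = -74 + 10 = -64)
132 + b(7)*E = 132 + 7*(-64) = 132 - 448 = -316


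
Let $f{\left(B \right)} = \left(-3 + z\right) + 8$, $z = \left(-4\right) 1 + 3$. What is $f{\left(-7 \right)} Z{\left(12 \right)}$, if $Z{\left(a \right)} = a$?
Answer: $48$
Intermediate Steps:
$z = -1$ ($z = -4 + 3 = -1$)
$f{\left(B \right)} = 4$ ($f{\left(B \right)} = \left(-3 - 1\right) + 8 = -4 + 8 = 4$)
$f{\left(-7 \right)} Z{\left(12 \right)} = 4 \cdot 12 = 48$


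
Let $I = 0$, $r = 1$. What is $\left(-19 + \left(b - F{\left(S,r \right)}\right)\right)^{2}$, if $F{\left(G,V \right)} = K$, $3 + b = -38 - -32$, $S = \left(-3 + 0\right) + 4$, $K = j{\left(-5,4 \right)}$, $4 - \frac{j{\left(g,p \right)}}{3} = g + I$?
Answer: $3025$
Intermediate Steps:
$j{\left(g,p \right)} = 12 - 3 g$ ($j{\left(g,p \right)} = 12 - 3 \left(g + 0\right) = 12 - 3 g$)
$K = 27$ ($K = 12 - -15 = 12 + 15 = 27$)
$S = 1$ ($S = -3 + 4 = 1$)
$b = -9$ ($b = -3 - 6 = -9$)
$F{\left(G,V \right)} = 27$
$\left(-19 + \left(b - F{\left(S,r \right)}\right)\right)^{2} = \left(-19 - 36\right)^{2} = \left(-55\right)^{2} = 3025$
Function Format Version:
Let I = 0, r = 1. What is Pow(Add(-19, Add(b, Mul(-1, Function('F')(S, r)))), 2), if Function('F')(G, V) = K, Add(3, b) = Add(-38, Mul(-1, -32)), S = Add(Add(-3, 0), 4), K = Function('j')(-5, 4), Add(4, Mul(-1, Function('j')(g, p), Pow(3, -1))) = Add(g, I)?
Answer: 3025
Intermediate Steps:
Function('j')(g, p) = Add(12, Mul(-3, g)) (Function('j')(g, p) = Add(12, Mul(-3, Add(g, 0))) = Add(12, Mul(-3, g)))
K = 27 (K = Add(12, Mul(-3, -5)) = Add(12, 15) = 27)
S = 1 (S = Add(-3, 4) = 1)
b = -9 (b = Add(-3, Add(-38, Mul(-1, -32))) = Add(-3, Add(-38, 32)) = Add(-3, -6) = -9)
Function('F')(G, V) = 27
Pow(Add(-19, Add(b, Mul(-1, Function('F')(S, r)))), 2) = Pow(Add(-19, Add(-9, Mul(-1, 27))), 2) = Pow(Add(-19, Add(-9, -27)), 2) = Pow(Add(-19, -36), 2) = Pow(-55, 2) = 3025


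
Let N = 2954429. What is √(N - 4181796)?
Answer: I*√1227367 ≈ 1107.9*I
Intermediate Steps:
√(N - 4181796) = √(2954429 - 4181796) = √(-1227367) = I*√1227367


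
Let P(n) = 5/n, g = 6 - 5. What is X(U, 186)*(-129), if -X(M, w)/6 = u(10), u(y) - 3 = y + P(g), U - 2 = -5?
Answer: 13932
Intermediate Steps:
g = 1
U = -3 (U = 2 - 5 = -3)
u(y) = 8 + y (u(y) = 3 + (y + 5/1) = 3 + (y + 5*1) = 3 + (y + 5) = 3 + (5 + y) = 8 + y)
X(M, w) = -108 (X(M, w) = -6*(8 + 10) = -6*18 = -108)
X(U, 186)*(-129) = -108*(-129) = 13932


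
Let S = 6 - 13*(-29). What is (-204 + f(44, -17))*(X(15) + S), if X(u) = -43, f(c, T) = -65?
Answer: -91460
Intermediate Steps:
S = 383 (S = 6 + 377 = 383)
(-204 + f(44, -17))*(X(15) + S) = (-204 - 65)*(-43 + 383) = -269*340 = -91460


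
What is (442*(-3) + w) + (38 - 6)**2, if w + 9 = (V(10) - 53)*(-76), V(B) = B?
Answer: 2957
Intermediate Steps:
w = 3259 (w = -9 + (10 - 53)*(-76) = -9 - 43*(-76) = -9 + 3268 = 3259)
(442*(-3) + w) + (38 - 6)**2 = (442*(-3) + 3259) + (38 - 6)**2 = (-1326 + 3259) + 32**2 = 1933 + 1024 = 2957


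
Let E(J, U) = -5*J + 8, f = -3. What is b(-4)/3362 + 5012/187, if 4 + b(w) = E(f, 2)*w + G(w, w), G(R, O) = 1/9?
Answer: 151491715/5658246 ≈ 26.774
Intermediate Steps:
E(J, U) = 8 - 5*J
G(R, O) = ⅑
b(w) = -35/9 + 23*w (b(w) = -4 + ((8 - 5*(-3))*w + ⅑) = -4 + ((8 + 15)*w + ⅑) = -4 + (23*w + ⅑) = -4 + (⅑ + 23*w) = -35/9 + 23*w)
b(-4)/3362 + 5012/187 = (-35/9 + 23*(-4))/3362 + 5012/187 = (-35/9 - 92)*(1/3362) + 5012*(1/187) = -863/9*1/3362 + 5012/187 = -863/30258 + 5012/187 = 151491715/5658246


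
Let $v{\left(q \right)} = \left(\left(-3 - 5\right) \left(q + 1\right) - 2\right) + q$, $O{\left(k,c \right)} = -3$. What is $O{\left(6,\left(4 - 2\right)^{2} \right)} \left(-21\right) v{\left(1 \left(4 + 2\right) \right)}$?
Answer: $-3276$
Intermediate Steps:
$v{\left(q \right)} = -10 - 7 q$ ($v{\left(q \right)} = \left(- 8 \left(1 + q\right) - 2\right) + q = \left(\left(-8 - 8 q\right) - 2\right) + q = \left(-10 - 8 q\right) + q = -10 - 7 q$)
$O{\left(6,\left(4 - 2\right)^{2} \right)} \left(-21\right) v{\left(1 \left(4 + 2\right) \right)} = \left(-3\right) \left(-21\right) \left(-10 - 7 \cdot 1 \left(4 + 2\right)\right) = 63 \left(-10 - 7 \cdot 1 \cdot 6\right) = 63 \left(-10 - 42\right) = 63 \left(-52\right) = -3276$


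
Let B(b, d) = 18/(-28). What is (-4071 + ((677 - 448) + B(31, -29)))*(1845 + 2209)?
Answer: -109046519/7 ≈ -1.5578e+7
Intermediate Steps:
B(b, d) = -9/14 (B(b, d) = 18*(-1/28) = -9/14)
(-4071 + ((677 - 448) + B(31, -29)))*(1845 + 2209) = (-4071 + ((677 - 448) - 9/14))*(1845 + 2209) = (-4071 + (229 - 9/14))*4054 = (-4071 + 3197/14)*4054 = -53797/14*4054 = -109046519/7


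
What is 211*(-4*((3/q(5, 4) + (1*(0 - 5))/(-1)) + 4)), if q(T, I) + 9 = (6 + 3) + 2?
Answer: -8862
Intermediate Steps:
q(T, I) = 2 (q(T, I) = -9 + ((6 + 3) + 2) = -9 + (9 + 2) = -9 + 11 = 2)
211*(-4*((3/q(5, 4) + (1*(0 - 5))/(-1)) + 4)) = 211*(-4*((3/2 + (1*(0 - 5))/(-1)) + 4)) = 211*(-4*((3*(1/2) + (1*(-5))*(-1)) + 4)) = 211*(-4*((3/2 - 5*(-1)) + 4)) = 211*(-4*((3/2 + 5) + 4)) = 211*(-4*(13/2 + 4)) = 211*(-4*21/2) = 211*(-42) = -8862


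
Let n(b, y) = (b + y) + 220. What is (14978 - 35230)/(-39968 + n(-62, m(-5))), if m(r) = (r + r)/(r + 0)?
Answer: 5063/9952 ≈ 0.50874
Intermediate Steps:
m(r) = 2 (m(r) = (2*r)/r = 2)
n(b, y) = 220 + b + y
(14978 - 35230)/(-39968 + n(-62, m(-5))) = (14978 - 35230)/(-39968 + (220 - 62 + 2)) = -20252/(-39968 + 160) = -20252/(-39808) = -20252*(-1/39808) = 5063/9952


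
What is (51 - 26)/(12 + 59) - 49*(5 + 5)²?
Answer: -347875/71 ≈ -4899.6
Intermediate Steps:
(51 - 26)/(12 + 59) - 49*(5 + 5)² = 25/71 - 49*10² = 25*(1/71) - 49*100 = 25/71 - 4900 = -347875/71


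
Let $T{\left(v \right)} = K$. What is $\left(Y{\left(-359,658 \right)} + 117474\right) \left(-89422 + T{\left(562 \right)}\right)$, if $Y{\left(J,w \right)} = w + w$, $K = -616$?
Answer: $-10695614020$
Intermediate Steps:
$Y{\left(J,w \right)} = 2 w$
$T{\left(v \right)} = -616$
$\left(Y{\left(-359,658 \right)} + 117474\right) \left(-89422 + T{\left(562 \right)}\right) = \left(2 \cdot 658 + 117474\right) \left(-89422 - 616\right) = \left(1316 + 117474\right) \left(-90038\right) = 118790 \left(-90038\right) = -10695614020$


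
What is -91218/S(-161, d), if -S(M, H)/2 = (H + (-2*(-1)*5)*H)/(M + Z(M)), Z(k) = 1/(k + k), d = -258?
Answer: 3115293/1204 ≈ 2587.5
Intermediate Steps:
Z(k) = 1/(2*k)
S(M, H) = -22*H/(M + 1/(2*M)) (S(M, H) = -2*(H + (-2*(-1)*5)*H)/(M + 1/(2*M)) = -2*(H + (2*5)*H)/(M + 1/(2*M)) = -2*(H + 10*H)/(M + 1/(2*M)) = -2*11*H/(M + 1/(2*M)) = -22*H/(M + 1/(2*M)))
-91218/S(-161, d) = -91218/((-44*(-258)*(-161)/(1 + 2*(-161)²))) = -91218/((-44*(-258)*(-161)/(1 + 2*25921))) = -91218/((-44*(-258)*(-161)/(1 + 51842))) = -91218/((-44*(-258)*(-161)/51843)) = -91218/((-44*(-258)*(-161)*1/51843)) = -91218/(-55384/1571) = -91218*(-1571/55384) = 3115293/1204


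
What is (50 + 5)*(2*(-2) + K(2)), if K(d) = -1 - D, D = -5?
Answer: 0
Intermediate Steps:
K(d) = 4 (K(d) = -1 - 1*(-5) = -1 + 5 = 4)
(50 + 5)*(2*(-2) + K(2)) = (50 + 5)*(2*(-2) + 4) = 55*(-4 + 4) = 55*0 = 0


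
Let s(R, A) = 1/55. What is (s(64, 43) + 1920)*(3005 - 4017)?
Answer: -9715292/5 ≈ -1.9431e+6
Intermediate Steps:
s(R, A) = 1/55
(s(64, 43) + 1920)*(3005 - 4017) = (1/55 + 1920)*(3005 - 4017) = (105601/55)*(-1012) = -9715292/5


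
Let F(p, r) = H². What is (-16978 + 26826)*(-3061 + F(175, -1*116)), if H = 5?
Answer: -29898528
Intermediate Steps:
F(p, r) = 25 (F(p, r) = 5² = 25)
(-16978 + 26826)*(-3061 + F(175, -1*116)) = (-16978 + 26826)*(-3061 + 25) = 9848*(-3036) = -29898528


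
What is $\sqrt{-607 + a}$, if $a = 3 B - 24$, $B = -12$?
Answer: $i \sqrt{667} \approx 25.826 i$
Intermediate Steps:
$a = -60$ ($a = 3 \left(-12\right) - 24 = -36 - 24 = -60$)
$\sqrt{-607 + a} = \sqrt{-607 - 60} = \sqrt{-667} = i \sqrt{667}$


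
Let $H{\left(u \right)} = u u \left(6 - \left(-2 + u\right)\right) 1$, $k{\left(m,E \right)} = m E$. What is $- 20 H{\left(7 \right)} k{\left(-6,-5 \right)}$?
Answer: $-29400$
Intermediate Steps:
$k{\left(m,E \right)} = E m$
$H{\left(u \right)} = u^{2} \left(8 - u\right)$ ($H{\left(u \right)} = u^{2} \left(8 - u\right) 1 = u^{2} \left(8 - u\right)$)
$- 20 H{\left(7 \right)} k{\left(-6,-5 \right)} = - 20 \cdot 7^{2} \left(8 - 7\right) \left(\left(-5\right) \left(-6\right)\right) = - 20 \cdot 49 \left(8 - 7\right) 30 = - 20 \cdot 49 \cdot 1 \cdot 30 = \left(-20\right) 49 \cdot 30 = \left(-980\right) 30 = -29400$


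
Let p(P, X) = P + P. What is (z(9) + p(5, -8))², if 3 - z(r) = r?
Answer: 16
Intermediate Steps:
p(P, X) = 2*P
z(r) = 3 - r
(z(9) + p(5, -8))² = ((3 - 1*9) + 2*5)² = ((3 - 9) + 10)² = (-6 + 10)² = 4² = 16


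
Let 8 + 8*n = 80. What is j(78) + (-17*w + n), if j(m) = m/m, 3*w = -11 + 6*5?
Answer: -293/3 ≈ -97.667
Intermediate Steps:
w = 19/3 (w = (-11 + 6*5)/3 = (-11 + 30)/3 = (⅓)*19 = 19/3 ≈ 6.3333)
j(m) = 1
n = 9 (n = -1 + (⅛)*80 = -1 + 10 = 9)
j(78) + (-17*w + n) = 1 + (-17*19/3 + 9) = 1 + (-323/3 + 9) = 1 - 296/3 = -293/3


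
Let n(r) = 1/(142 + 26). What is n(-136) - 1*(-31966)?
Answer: 5370289/168 ≈ 31966.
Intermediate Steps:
n(r) = 1/168
n(-136) - 1*(-31966) = 1/168 - 1*(-31966) = 1/168 + 31966 = 5370289/168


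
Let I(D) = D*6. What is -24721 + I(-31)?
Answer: -24907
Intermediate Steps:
I(D) = 6*D
-24721 + I(-31) = -24721 + 6*(-31) = -24721 - 186 = -24907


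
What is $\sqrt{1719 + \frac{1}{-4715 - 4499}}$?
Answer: $\frac{\sqrt{145939302110}}{9214} \approx 41.461$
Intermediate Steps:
$\sqrt{1719 + \frac{1}{-4715 - 4499}} = \sqrt{1719 + \frac{1}{-9214}} = \sqrt{1719 - \frac{1}{9214}} = \sqrt{\frac{15838865}{9214}} = \frac{\sqrt{145939302110}}{9214}$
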